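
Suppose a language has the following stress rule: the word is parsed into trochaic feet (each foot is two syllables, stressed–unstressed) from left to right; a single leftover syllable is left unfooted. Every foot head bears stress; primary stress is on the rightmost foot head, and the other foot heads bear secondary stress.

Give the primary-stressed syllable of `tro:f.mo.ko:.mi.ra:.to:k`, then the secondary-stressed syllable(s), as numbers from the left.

primary 5, secondary 1, 3

Parse left to right into trochaic (ˈσσ) feet: (ˈtro:f.mo) (ˈko:.mi) (ˈra:.to:k).
Foot heads (stressed positions): 1, 3, 5.
End Rule Rightmost: primary stress on the rightmost head = syllable 5.
Secondary stress on 1, 3: ˌtro:f.mo.ˌko:.mi.ˈra:.to:k.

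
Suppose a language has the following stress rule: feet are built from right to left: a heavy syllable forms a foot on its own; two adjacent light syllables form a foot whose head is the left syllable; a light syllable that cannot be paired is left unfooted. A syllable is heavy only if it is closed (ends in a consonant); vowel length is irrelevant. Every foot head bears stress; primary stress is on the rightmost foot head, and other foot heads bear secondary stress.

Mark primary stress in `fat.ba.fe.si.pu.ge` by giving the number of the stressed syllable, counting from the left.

Weights: 1 fat H, 2 ba L, 3 fe L, 4 si L, 5 pu L, 6 ge L.
Parse right to left (heavy = foot alone; LL = one foot; stranded L unfooted): (ˈfat) ba (ˈfe.si) (ˈpu.ge).
Foot heads: 1, 3, 5.
Primary stress on the rightmost head = syllable 5.
Primary stress: syllable 5 → fat.ba.fe.si.ˈpu.ge.

5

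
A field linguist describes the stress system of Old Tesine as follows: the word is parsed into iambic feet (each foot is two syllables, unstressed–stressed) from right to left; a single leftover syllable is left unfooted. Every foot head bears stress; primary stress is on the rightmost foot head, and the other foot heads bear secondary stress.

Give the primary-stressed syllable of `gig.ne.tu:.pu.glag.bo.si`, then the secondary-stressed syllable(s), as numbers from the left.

primary 7, secondary 3, 5

Parse right to left into iambic (σˈσ) feet: gig (ne.ˈtu:) (pu.ˈglag) (bo.ˈsi). Syllable 1 is left unfooted.
Foot heads (stressed positions): 3, 5, 7.
End Rule Rightmost: primary stress on the rightmost head = syllable 7.
Secondary stress on 3, 5: gig.ne.ˌtu:.pu.ˌglag.bo.ˈsi.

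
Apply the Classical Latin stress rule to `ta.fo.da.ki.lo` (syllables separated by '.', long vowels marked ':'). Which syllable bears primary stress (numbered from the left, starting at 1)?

3

Classical Latin: stress the penult if heavy (long vowel or closed), else the antepenult.
Weights: 3 da L, 4 ki L, 5 lo L.
The penult (syllable 4, ki) is light, so stress falls on the antepenult (syllable 3, da).
Stress on syllable 3: ta.fo.ˈda.ki.lo.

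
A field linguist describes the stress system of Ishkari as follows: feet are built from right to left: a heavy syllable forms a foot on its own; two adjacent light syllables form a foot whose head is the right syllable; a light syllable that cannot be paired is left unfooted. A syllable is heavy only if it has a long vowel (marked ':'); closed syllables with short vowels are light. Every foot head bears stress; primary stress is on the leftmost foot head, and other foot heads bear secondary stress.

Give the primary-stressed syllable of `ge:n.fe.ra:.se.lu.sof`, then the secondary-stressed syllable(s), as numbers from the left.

primary 1, secondary 3, 6

Weights: 1 ge:n H, 2 fe L, 3 ra: H, 4 se L, 5 lu L, 6 sof L.
Parse right to left (heavy = foot alone; LL = one foot; stranded L unfooted): (ˈge:n) fe (ˈra:) se (lu.ˈsof).
Foot heads: 1, 3, 6.
Primary stress on the leftmost head = syllable 1.
Secondary stress on 3, 6: ˈge:n.fe.ˌra:.se.lu.ˌsof.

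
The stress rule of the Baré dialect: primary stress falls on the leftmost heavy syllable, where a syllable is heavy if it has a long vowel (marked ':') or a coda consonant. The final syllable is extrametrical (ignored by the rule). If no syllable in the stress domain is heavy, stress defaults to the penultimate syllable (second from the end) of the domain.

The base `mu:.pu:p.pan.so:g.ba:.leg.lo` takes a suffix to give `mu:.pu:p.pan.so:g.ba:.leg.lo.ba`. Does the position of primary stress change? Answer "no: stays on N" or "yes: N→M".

Base `mu:.pu:p.pan.so:g.ba:.leg.lo` (7 syllables):
  The final syllable (7, lo) is extrametrical; the stress domain is syllables 1–6.
  Weights: 1 mu: H, 2 pu:p H, 3 pan H, 4 so:g H, 5 ba: H, 6 leg H.
  Heavy syllables in the domain: 1, 2, 3, 4, 5, 6. The leftmost is syllable 1 (mu:).
  → primary stress on syllable 1.
Suffixed `mu:.pu:p.pan.so:g.ba:.leg.lo.ba` (8 syllables):
  The final syllable (8, ba) is extrametrical; the stress domain is syllables 1–7.
  Weights: 1 mu: H, 2 pu:p H, 3 pan H, 4 so:g H, 5 ba: H, 6 leg H, 7 lo L.
  Heavy syllables in the domain: 1, 2, 3, 4, 5, 6. The leftmost is syllable 1 (mu:).
  → primary stress on syllable 1.

no: stays on 1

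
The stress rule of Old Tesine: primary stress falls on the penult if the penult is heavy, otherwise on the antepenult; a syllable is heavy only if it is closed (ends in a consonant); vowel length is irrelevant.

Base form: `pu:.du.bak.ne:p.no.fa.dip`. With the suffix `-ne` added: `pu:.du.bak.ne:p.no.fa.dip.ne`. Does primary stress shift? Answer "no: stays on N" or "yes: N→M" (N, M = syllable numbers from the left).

Base `pu:.du.bak.ne:p.no.fa.dip` (7 syllables):
  Weights: 5 no L, 6 fa L, 7 dip H.
  The penult (syllable 6, fa) is light, so stress falls on the antepenult (syllable 5, no).
  → primary stress on syllable 5.
Suffixed `pu:.du.bak.ne:p.no.fa.dip.ne` (8 syllables):
  Weights: 6 fa L, 7 dip H, 8 ne L.
  The penult (syllable 7, dip) is heavy, so it takes stress.
  → primary stress on syllable 7.

yes: 5→7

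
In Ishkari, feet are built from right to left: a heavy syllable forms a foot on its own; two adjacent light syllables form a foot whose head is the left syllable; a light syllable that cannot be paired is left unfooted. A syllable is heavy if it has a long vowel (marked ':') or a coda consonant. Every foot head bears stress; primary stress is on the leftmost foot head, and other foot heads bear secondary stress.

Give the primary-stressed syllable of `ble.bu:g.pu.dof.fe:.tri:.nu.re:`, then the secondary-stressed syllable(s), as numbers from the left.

primary 2, secondary 4, 5, 6, 8

Weights: 1 ble L, 2 bu:g H, 3 pu L, 4 dof H, 5 fe: H, 6 tri: H, 7 nu L, 8 re: H.
Parse right to left (heavy = foot alone; LL = one foot; stranded L unfooted): ble (ˈbu:g) pu (ˈdof) (ˈfe:) (ˈtri:) nu (ˈre:).
Foot heads: 2, 4, 5, 6, 8.
Primary stress on the leftmost head = syllable 2.
Secondary stress on 4, 5, 6, 8: ble.ˈbu:g.pu.ˌdof.ˌfe:.ˌtri:.nu.ˌre:.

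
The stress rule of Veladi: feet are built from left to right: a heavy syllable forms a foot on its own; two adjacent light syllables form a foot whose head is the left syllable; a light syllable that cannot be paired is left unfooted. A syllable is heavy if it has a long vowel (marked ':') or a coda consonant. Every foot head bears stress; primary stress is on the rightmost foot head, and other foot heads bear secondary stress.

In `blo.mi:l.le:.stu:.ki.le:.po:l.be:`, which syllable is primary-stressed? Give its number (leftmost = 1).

Weights: 1 blo L, 2 mi:l H, 3 le: H, 4 stu: H, 5 ki L, 6 le: H, 7 po:l H, 8 be: H.
Parse left to right (heavy = foot alone; LL = one foot; stranded L unfooted): blo (ˈmi:l) (ˈle:) (ˈstu:) ki (ˈle:) (ˈpo:l) (ˈbe:).
Foot heads: 2, 3, 4, 6, 7, 8.
Primary stress on the rightmost head = syllable 8.
Primary stress: syllable 8 → blo.mi:l.le:.stu:.ki.le:.po:l.ˈbe:.

8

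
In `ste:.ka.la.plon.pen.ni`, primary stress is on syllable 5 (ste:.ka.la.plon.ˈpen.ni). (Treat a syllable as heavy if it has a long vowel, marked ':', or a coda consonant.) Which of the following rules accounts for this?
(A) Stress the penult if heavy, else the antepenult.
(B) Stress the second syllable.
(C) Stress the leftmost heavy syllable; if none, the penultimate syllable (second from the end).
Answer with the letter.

Rule A → syllable 5 ✓.
Rule B → syllable 2 (observed: 5).
Rule C → syllable 1 (observed: 5).

A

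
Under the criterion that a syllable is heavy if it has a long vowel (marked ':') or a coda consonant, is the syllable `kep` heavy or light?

heavy

`kep`: short vowel, closed (coda /p/). Closed → heavy.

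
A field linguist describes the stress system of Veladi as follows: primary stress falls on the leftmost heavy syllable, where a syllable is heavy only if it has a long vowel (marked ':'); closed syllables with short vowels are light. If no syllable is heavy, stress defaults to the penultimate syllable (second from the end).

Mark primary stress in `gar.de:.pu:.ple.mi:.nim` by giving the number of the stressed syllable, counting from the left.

2

Weights: 1 gar L, 2 de: H, 3 pu: H, 4 ple L, 5 mi: H, 6 nim L.
Heavy syllables in the domain: 2, 3, 5. The leftmost is syllable 2 (de:).
Primary stress: syllable 2 → gar.ˈde:.pu:.ple.mi:.nim.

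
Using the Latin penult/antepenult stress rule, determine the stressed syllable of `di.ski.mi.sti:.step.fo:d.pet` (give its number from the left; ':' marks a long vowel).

6

Classical Latin: stress the penult if heavy (long vowel or closed), else the antepenult.
Weights: 5 step H, 6 fo:d H, 7 pet H.
The penult (syllable 6, fo:d) is heavy, so it takes stress.
Stress on syllable 6: di.ski.mi.sti:.step.ˈfo:d.pet.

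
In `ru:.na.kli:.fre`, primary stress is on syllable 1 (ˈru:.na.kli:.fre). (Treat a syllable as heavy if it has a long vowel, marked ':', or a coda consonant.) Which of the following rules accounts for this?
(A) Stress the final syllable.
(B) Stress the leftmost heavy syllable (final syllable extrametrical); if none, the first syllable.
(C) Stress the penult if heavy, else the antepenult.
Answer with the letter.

Rule A → syllable 4 (observed: 1).
Rule B → syllable 1 ✓.
Rule C → syllable 3 (observed: 1).

B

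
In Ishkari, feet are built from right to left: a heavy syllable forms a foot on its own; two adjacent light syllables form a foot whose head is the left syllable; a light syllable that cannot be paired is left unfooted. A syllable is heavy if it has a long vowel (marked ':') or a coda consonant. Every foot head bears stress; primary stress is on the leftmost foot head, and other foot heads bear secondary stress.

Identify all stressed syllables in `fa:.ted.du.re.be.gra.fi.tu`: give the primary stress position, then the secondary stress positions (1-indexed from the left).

primary 1, secondary 2, 3, 5, 7

Weights: 1 fa: H, 2 ted H, 3 du L, 4 re L, 5 be L, 6 gra L, 7 fi L, 8 tu L.
Parse right to left (heavy = foot alone; LL = one foot; stranded L unfooted): (ˈfa:) (ˈted) (ˈdu.re) (ˈbe.gra) (ˈfi.tu).
Foot heads: 1, 2, 3, 5, 7.
Primary stress on the leftmost head = syllable 1.
Secondary stress on 2, 3, 5, 7: ˈfa:.ˌted.ˌdu.re.ˌbe.gra.ˌfi.tu.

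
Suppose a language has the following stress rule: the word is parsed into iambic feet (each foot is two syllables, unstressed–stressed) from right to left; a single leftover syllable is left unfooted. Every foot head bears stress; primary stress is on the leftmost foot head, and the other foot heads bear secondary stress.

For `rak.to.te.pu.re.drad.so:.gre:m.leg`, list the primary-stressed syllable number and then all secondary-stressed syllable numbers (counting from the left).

primary 3, secondary 5, 7, 9

Parse right to left into iambic (σˈσ) feet: rak (to.ˈte) (pu.ˈre) (drad.ˈso:) (gre:m.ˈleg). Syllable 1 is left unfooted.
Foot heads (stressed positions): 3, 5, 7, 9.
End Rule Leftmost: primary stress on the leftmost head = syllable 3.
Secondary stress on 5, 7, 9: rak.to.ˈte.pu.ˌre.drad.ˌso:.gre:m.ˌleg.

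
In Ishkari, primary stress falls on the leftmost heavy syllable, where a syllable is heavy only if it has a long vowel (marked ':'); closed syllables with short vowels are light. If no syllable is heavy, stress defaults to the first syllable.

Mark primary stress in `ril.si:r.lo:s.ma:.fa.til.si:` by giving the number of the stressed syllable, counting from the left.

Weights: 1 ril L, 2 si:r H, 3 lo:s H, 4 ma: H, 5 fa L, 6 til L, 7 si: H.
Heavy syllables in the domain: 2, 3, 4, 7. The leftmost is syllable 2 (si:r).
Primary stress: syllable 2 → ril.ˈsi:r.lo:s.ma:.fa.til.si:.

2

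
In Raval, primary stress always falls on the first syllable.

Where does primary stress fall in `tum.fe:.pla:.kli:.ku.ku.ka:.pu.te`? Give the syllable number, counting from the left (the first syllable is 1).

1

The word has 9 syllables; the first syllable is syllable 1 (tum).
Primary stress: syllable 1 → ˈtum.fe:.pla:.kli:.ku.ku.ka:.pu.te.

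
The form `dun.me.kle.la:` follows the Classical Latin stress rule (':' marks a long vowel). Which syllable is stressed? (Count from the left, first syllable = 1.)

Classical Latin: stress the penult if heavy (long vowel or closed), else the antepenult.
Weights: 2 me L, 3 kle L, 4 la: H.
The penult (syllable 3, kle) is light, so stress falls on the antepenult (syllable 2, me).
Stress on syllable 2: dun.ˈme.kle.la:.

2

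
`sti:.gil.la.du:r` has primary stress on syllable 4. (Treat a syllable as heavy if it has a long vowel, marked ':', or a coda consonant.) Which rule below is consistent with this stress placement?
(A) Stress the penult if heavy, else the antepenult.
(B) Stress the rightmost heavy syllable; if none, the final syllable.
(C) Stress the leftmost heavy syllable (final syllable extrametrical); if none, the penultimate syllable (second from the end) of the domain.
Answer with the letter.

B

Rule A → syllable 2 (observed: 4).
Rule B → syllable 4 ✓.
Rule C → syllable 1 (observed: 4).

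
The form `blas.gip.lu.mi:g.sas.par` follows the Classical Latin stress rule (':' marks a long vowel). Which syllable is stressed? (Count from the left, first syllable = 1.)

5

Classical Latin: stress the penult if heavy (long vowel or closed), else the antepenult.
Weights: 4 mi:g H, 5 sas H, 6 par H.
The penult (syllable 5, sas) is heavy, so it takes stress.
Stress on syllable 5: blas.gip.lu.mi:g.ˈsas.par.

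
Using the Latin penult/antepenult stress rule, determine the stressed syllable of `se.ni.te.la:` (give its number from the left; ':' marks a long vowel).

2

Classical Latin: stress the penult if heavy (long vowel or closed), else the antepenult.
Weights: 2 ni L, 3 te L, 4 la: H.
The penult (syllable 3, te) is light, so stress falls on the antepenult (syllable 2, ni).
Stress on syllable 2: se.ˈni.te.la:.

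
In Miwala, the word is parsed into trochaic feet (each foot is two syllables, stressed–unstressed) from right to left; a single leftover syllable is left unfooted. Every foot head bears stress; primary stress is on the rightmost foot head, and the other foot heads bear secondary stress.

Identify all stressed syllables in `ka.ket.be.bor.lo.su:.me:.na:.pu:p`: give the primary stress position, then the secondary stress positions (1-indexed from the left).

primary 8, secondary 2, 4, 6

Parse right to left into trochaic (ˈσσ) feet: ka (ˈket.be) (ˈbor.lo) (ˈsu:.me:) (ˈna:.pu:p). Syllable 1 is left unfooted.
Foot heads (stressed positions): 2, 4, 6, 8.
End Rule Rightmost: primary stress on the rightmost head = syllable 8.
Secondary stress on 2, 4, 6: ka.ˌket.be.ˌbor.lo.ˌsu:.me:.ˈna:.pu:p.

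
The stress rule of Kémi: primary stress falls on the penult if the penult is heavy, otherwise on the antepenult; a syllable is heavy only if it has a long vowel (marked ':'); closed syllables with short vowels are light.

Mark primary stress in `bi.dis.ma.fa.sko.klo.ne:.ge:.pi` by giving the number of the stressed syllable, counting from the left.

Weights: 7 ne: H, 8 ge: H, 9 pi L.
The penult (syllable 8, ge:) is heavy, so it takes stress.
Primary stress: syllable 8 → bi.dis.ma.fa.sko.klo.ne:.ˈge:.pi.

8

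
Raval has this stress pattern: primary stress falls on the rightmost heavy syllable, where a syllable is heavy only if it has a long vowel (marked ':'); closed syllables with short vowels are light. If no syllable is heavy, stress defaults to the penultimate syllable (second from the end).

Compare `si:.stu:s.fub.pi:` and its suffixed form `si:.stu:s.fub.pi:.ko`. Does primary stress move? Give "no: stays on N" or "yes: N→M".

Base `si:.stu:s.fub.pi:` (4 syllables):
  Weights: 1 si: H, 2 stu:s H, 3 fub L, 4 pi: H.
  Heavy syllables in the domain: 1, 2, 4. The rightmost is syllable 4 (pi:).
  → primary stress on syllable 4.
Suffixed `si:.stu:s.fub.pi:.ko` (5 syllables):
  Weights: 1 si: H, 2 stu:s H, 3 fub L, 4 pi: H, 5 ko L.
  Heavy syllables in the domain: 1, 2, 4. The rightmost is syllable 4 (pi:).
  → primary stress on syllable 4.

no: stays on 4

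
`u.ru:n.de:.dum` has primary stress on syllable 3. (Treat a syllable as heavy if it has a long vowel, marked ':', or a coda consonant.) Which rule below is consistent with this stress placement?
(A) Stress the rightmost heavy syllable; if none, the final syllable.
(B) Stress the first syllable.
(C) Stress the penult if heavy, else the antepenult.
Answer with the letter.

Rule A → syllable 4 (observed: 3).
Rule B → syllable 1 (observed: 3).
Rule C → syllable 3 ✓.

C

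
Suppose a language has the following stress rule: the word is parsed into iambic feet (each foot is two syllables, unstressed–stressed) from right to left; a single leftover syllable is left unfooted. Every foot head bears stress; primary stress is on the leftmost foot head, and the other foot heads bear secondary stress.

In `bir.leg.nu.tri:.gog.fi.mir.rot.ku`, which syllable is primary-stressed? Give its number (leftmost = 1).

3

Parse right to left into iambic (σˈσ) feet: bir (leg.ˈnu) (tri:.ˈgog) (fi.ˈmir) (rot.ˈku). Syllable 1 is left unfooted.
Foot heads (stressed positions): 3, 5, 7, 9.
End Rule Leftmost: primary stress on the leftmost head = syllable 3.
Primary stress: syllable 3 → bir.leg.ˈnu.tri:.gog.fi.mir.rot.ku.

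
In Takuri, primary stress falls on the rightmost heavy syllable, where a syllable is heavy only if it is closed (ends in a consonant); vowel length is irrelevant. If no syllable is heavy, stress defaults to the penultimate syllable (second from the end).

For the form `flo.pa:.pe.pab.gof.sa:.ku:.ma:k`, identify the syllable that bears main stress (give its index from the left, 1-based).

Weights: 1 flo L, 2 pa: L, 3 pe L, 4 pab H, 5 gof H, 6 sa: L, 7 ku: L, 8 ma:k H.
Heavy syllables in the domain: 4, 5, 8. The rightmost is syllable 8 (ma:k).
Primary stress: syllable 8 → flo.pa:.pe.pab.gof.sa:.ku:.ˈma:k.

8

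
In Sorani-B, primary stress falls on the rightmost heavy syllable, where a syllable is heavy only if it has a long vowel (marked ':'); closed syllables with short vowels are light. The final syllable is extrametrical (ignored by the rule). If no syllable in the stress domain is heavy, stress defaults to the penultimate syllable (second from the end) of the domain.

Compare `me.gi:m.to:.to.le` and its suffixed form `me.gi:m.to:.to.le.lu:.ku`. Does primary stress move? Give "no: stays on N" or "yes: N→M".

yes: 3→6

Base `me.gi:m.to:.to.le` (5 syllables):
  The final syllable (5, le) is extrametrical; the stress domain is syllables 1–4.
  Weights: 1 me L, 2 gi:m H, 3 to: H, 4 to L.
  Heavy syllables in the domain: 2, 3. The rightmost is syllable 3 (to:).
  → primary stress on syllable 3.
Suffixed `me.gi:m.to:.to.le.lu:.ku` (7 syllables):
  The final syllable (7, ku) is extrametrical; the stress domain is syllables 1–6.
  Weights: 1 me L, 2 gi:m H, 3 to: H, 4 to L, 5 le L, 6 lu: H.
  Heavy syllables in the domain: 2, 3, 6. The rightmost is syllable 6 (lu:).
  → primary stress on syllable 6.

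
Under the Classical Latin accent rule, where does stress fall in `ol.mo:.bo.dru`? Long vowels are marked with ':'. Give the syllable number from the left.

Classical Latin: stress the penult if heavy (long vowel or closed), else the antepenult.
Weights: 2 mo: H, 3 bo L, 4 dru L.
The penult (syllable 3, bo) is light, so stress falls on the antepenult (syllable 2, mo:).
Stress on syllable 2: ol.ˈmo:.bo.dru.

2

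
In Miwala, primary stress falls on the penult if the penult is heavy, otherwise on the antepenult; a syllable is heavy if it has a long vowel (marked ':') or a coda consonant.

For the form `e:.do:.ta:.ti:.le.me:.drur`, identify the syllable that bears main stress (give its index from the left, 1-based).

Weights: 5 le L, 6 me: H, 7 drur H.
The penult (syllable 6, me:) is heavy, so it takes stress.
Primary stress: syllable 6 → e:.do:.ta:.ti:.le.ˈme:.drur.

6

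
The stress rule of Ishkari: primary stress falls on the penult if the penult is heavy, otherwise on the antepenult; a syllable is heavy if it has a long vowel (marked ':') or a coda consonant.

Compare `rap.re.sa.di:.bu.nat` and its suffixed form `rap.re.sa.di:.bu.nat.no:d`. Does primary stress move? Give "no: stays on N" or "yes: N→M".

Base `rap.re.sa.di:.bu.nat` (6 syllables):
  Weights: 4 di: H, 5 bu L, 6 nat H.
  The penult (syllable 5, bu) is light, so stress falls on the antepenult (syllable 4, di:).
  → primary stress on syllable 4.
Suffixed `rap.re.sa.di:.bu.nat.no:d` (7 syllables):
  Weights: 5 bu L, 6 nat H, 7 no:d H.
  The penult (syllable 6, nat) is heavy, so it takes stress.
  → primary stress on syllable 6.

yes: 4→6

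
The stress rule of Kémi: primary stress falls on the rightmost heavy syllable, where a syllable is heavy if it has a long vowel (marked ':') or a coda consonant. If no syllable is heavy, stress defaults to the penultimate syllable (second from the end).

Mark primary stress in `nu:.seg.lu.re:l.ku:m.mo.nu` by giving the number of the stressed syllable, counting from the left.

Weights: 1 nu: H, 2 seg H, 3 lu L, 4 re:l H, 5 ku:m H, 6 mo L, 7 nu L.
Heavy syllables in the domain: 1, 2, 4, 5. The rightmost is syllable 5 (ku:m).
Primary stress: syllable 5 → nu:.seg.lu.re:l.ˈku:m.mo.nu.

5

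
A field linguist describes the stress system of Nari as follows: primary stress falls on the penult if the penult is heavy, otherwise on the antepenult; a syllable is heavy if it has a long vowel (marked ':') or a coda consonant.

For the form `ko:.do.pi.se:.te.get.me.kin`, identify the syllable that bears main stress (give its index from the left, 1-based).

Weights: 6 get H, 7 me L, 8 kin H.
The penult (syllable 7, me) is light, so stress falls on the antepenult (syllable 6, get).
Primary stress: syllable 6 → ko:.do.pi.se:.te.ˈget.me.kin.

6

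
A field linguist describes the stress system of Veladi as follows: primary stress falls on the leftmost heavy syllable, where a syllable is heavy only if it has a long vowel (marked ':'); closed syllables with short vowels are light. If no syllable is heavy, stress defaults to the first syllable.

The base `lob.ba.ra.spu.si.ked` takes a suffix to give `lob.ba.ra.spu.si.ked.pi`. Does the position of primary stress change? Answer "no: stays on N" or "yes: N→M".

no: stays on 1

Base `lob.ba.ra.spu.si.ked` (6 syllables):
  Weights: 1 lob L, 2 ba L, 3 ra L, 4 spu L, 5 si L, 6 ked L.
  No heavy syllable in the domain; default to the first syllable = syllable 1.
  → primary stress on syllable 1.
Suffixed `lob.ba.ra.spu.si.ked.pi` (7 syllables):
  Weights: 1 lob L, 2 ba L, 3 ra L, 4 spu L, 5 si L, 6 ked L, 7 pi L.
  No heavy syllable in the domain; default to the first syllable = syllable 1.
  → primary stress on syllable 1.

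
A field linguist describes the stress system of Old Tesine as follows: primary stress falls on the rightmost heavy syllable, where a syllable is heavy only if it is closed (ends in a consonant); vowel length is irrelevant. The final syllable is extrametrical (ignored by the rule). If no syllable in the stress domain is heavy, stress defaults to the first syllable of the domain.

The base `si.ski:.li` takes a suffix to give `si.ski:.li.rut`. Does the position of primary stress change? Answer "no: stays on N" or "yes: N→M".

Base `si.ski:.li` (3 syllables):
  The final syllable (3, li) is extrametrical; the stress domain is syllables 1–2.
  Weights: 1 si L, 2 ski: L.
  No heavy syllable in the domain; default to the first syllable of the domain = syllable 1.
  → primary stress on syllable 1.
Suffixed `si.ski:.li.rut` (4 syllables):
  The final syllable (4, rut) is extrametrical; the stress domain is syllables 1–3.
  Weights: 1 si L, 2 ski: L, 3 li L.
  No heavy syllable in the domain; default to the first syllable of the domain = syllable 1.
  → primary stress on syllable 1.

no: stays on 1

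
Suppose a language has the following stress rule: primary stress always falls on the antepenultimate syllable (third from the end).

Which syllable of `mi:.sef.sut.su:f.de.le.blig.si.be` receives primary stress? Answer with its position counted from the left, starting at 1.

The word has 9 syllables; the antepenultimate syllable (third from the end) is syllable 7 (blig).
Primary stress: syllable 7 → mi:.sef.sut.su:f.de.le.ˈblig.si.be.

7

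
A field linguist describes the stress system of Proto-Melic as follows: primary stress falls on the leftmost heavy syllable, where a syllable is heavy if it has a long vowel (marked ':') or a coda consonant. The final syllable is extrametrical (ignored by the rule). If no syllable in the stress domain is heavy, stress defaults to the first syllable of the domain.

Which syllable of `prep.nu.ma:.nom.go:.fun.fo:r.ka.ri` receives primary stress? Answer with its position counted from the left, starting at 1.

1

The final syllable (9, ri) is extrametrical; the stress domain is syllables 1–8.
Weights: 1 prep H, 2 nu L, 3 ma: H, 4 nom H, 5 go: H, 6 fun H, 7 fo:r H, 8 ka L.
Heavy syllables in the domain: 1, 3, 4, 5, 6, 7. The leftmost is syllable 1 (prep).
Primary stress: syllable 1 → ˈprep.nu.ma:.nom.go:.fun.fo:r.ka.ri.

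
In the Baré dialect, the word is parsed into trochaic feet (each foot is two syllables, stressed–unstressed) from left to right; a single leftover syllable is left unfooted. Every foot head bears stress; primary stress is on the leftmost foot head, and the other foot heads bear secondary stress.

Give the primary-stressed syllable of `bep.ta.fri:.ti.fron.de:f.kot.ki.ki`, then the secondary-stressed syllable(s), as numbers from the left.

Parse left to right into trochaic (ˈσσ) feet: (ˈbep.ta) (ˈfri:.ti) (ˈfron.de:f) (ˈkot.ki) ki. Syllable 9 is left unfooted.
Foot heads (stressed positions): 1, 3, 5, 7.
End Rule Leftmost: primary stress on the leftmost head = syllable 1.
Secondary stress on 3, 5, 7: ˈbep.ta.ˌfri:.ti.ˌfron.de:f.ˌkot.ki.ki.

primary 1, secondary 3, 5, 7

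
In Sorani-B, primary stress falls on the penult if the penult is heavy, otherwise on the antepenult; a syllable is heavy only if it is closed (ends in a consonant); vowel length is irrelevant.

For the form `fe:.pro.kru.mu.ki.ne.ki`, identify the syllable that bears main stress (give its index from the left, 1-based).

5

Weights: 5 ki L, 6 ne L, 7 ki L.
The penult (syllable 6, ne) is light, so stress falls on the antepenult (syllable 5, ki).
Primary stress: syllable 5 → fe:.pro.kru.mu.ˈki.ne.ki.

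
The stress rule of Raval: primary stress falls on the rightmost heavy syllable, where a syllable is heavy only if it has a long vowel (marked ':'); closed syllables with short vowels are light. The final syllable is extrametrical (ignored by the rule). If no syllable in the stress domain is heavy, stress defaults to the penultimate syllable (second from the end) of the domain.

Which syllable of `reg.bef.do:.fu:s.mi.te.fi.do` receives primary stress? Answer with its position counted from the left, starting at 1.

The final syllable (8, do) is extrametrical; the stress domain is syllables 1–7.
Weights: 1 reg L, 2 bef L, 3 do: H, 4 fu:s H, 5 mi L, 6 te L, 7 fi L.
Heavy syllables in the domain: 3, 4. The rightmost is syllable 4 (fu:s).
Primary stress: syllable 4 → reg.bef.do:.ˈfu:s.mi.te.fi.do.

4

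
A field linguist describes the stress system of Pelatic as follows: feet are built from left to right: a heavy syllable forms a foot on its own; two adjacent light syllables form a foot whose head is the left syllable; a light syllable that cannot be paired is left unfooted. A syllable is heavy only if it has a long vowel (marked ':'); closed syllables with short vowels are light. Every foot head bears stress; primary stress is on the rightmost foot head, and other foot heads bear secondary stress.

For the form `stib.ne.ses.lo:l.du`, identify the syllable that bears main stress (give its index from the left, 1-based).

4

Weights: 1 stib L, 2 ne L, 3 ses L, 4 lo:l H, 5 du L.
Parse left to right (heavy = foot alone; LL = one foot; stranded L unfooted): (ˈstib.ne) ses (ˈlo:l) du.
Foot heads: 1, 4.
Primary stress on the rightmost head = syllable 4.
Primary stress: syllable 4 → stib.ne.ses.ˈlo:l.du.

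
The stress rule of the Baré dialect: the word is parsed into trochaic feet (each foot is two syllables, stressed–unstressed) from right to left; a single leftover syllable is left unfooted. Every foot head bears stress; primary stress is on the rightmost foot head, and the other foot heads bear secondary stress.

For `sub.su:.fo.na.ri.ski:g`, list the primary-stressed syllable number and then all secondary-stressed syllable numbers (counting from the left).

Parse right to left into trochaic (ˈσσ) feet: (ˈsub.su:) (ˈfo.na) (ˈri.ski:g).
Foot heads (stressed positions): 1, 3, 5.
End Rule Rightmost: primary stress on the rightmost head = syllable 5.
Secondary stress on 1, 3: ˌsub.su:.ˌfo.na.ˈri.ski:g.

primary 5, secondary 1, 3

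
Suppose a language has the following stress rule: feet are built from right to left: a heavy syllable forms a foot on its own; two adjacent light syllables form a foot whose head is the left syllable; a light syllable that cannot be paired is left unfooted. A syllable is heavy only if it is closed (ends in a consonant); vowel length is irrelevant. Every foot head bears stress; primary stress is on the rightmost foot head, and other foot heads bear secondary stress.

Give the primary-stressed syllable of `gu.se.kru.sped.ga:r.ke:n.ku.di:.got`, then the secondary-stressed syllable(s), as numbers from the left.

primary 9, secondary 2, 4, 5, 6, 7

Weights: 1 gu L, 2 se L, 3 kru L, 4 sped H, 5 ga:r H, 6 ke:n H, 7 ku L, 8 di: L, 9 got H.
Parse right to left (heavy = foot alone; LL = one foot; stranded L unfooted): gu (ˈse.kru) (ˈsped) (ˈga:r) (ˈke:n) (ˈku.di:) (ˈgot).
Foot heads: 2, 4, 5, 6, 7, 9.
Primary stress on the rightmost head = syllable 9.
Secondary stress on 2, 4, 5, 6, 7: gu.ˌse.kru.ˌsped.ˌga:r.ˌke:n.ˌku.di:.ˈgot.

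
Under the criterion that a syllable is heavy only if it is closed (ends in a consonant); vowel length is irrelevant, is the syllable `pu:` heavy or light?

`pu:`: long vowel, open (no coda). Open (no coda) → light.

light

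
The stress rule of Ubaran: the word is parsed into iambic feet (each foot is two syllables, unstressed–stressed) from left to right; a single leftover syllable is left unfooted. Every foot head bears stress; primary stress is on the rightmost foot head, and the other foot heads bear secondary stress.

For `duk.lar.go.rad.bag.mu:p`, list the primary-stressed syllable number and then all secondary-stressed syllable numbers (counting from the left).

Parse left to right into iambic (σˈσ) feet: (duk.ˈlar) (go.ˈrad) (bag.ˈmu:p).
Foot heads (stressed positions): 2, 4, 6.
End Rule Rightmost: primary stress on the rightmost head = syllable 6.
Secondary stress on 2, 4: duk.ˌlar.go.ˌrad.bag.ˈmu:p.

primary 6, secondary 2, 4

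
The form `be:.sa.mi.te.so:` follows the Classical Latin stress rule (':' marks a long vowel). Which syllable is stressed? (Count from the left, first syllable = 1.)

3

Classical Latin: stress the penult if heavy (long vowel or closed), else the antepenult.
Weights: 3 mi L, 4 te L, 5 so: H.
The penult (syllable 4, te) is light, so stress falls on the antepenult (syllable 3, mi).
Stress on syllable 3: be:.sa.ˈmi.te.so:.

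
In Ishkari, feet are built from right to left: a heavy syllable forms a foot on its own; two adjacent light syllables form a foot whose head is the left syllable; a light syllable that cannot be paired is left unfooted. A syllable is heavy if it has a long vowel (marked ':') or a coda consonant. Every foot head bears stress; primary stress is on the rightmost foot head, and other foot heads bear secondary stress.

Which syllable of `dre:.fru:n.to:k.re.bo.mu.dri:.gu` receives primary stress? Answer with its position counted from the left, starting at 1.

7

Weights: 1 dre: H, 2 fru:n H, 3 to:k H, 4 re L, 5 bo L, 6 mu L, 7 dri: H, 8 gu L.
Parse right to left (heavy = foot alone; LL = one foot; stranded L unfooted): (ˈdre:) (ˈfru:n) (ˈto:k) re (ˈbo.mu) (ˈdri:) gu.
Foot heads: 1, 2, 3, 5, 7.
Primary stress on the rightmost head = syllable 7.
Primary stress: syllable 7 → dre:.fru:n.to:k.re.bo.mu.ˈdri:.gu.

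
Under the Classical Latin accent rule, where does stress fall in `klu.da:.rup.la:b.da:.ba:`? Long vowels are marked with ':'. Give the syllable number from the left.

5

Classical Latin: stress the penult if heavy (long vowel or closed), else the antepenult.
Weights: 4 la:b H, 5 da: H, 6 ba: H.
The penult (syllable 5, da:) is heavy, so it takes stress.
Stress on syllable 5: klu.da:.rup.la:b.ˈda:.ba:.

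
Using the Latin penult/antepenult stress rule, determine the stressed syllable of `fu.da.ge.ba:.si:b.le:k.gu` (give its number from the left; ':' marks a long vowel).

Classical Latin: stress the penult if heavy (long vowel or closed), else the antepenult.
Weights: 5 si:b H, 6 le:k H, 7 gu L.
The penult (syllable 6, le:k) is heavy, so it takes stress.
Stress on syllable 6: fu.da.ge.ba:.si:b.ˈle:k.gu.

6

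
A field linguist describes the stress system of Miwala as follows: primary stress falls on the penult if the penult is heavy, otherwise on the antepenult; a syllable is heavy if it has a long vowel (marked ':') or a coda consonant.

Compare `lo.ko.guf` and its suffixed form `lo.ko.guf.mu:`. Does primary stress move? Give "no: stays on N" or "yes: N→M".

Base `lo.ko.guf` (3 syllables):
  Weights: 1 lo L, 2 ko L, 3 guf H.
  The penult (syllable 2, ko) is light, so stress falls on the antepenult (syllable 1, lo).
  → primary stress on syllable 1.
Suffixed `lo.ko.guf.mu:` (4 syllables):
  Weights: 2 ko L, 3 guf H, 4 mu: H.
  The penult (syllable 3, guf) is heavy, so it takes stress.
  → primary stress on syllable 3.

yes: 1→3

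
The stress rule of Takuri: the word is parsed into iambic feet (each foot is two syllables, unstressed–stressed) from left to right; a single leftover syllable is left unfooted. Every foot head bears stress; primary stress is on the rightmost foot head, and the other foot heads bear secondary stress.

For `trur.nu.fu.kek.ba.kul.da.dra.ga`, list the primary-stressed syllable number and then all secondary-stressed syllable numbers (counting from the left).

primary 8, secondary 2, 4, 6

Parse left to right into iambic (σˈσ) feet: (trur.ˈnu) (fu.ˈkek) (ba.ˈkul) (da.ˈdra) ga. Syllable 9 is left unfooted.
Foot heads (stressed positions): 2, 4, 6, 8.
End Rule Rightmost: primary stress on the rightmost head = syllable 8.
Secondary stress on 2, 4, 6: trur.ˌnu.fu.ˌkek.ba.ˌkul.da.ˈdra.ga.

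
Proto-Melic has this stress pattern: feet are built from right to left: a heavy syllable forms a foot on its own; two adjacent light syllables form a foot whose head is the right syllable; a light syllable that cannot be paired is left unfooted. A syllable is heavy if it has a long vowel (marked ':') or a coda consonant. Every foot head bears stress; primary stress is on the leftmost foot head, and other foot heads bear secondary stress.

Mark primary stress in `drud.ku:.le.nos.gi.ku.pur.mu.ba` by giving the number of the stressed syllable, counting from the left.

Weights: 1 drud H, 2 ku: H, 3 le L, 4 nos H, 5 gi L, 6 ku L, 7 pur H, 8 mu L, 9 ba L.
Parse right to left (heavy = foot alone; LL = one foot; stranded L unfooted): (ˈdrud) (ˈku:) le (ˈnos) (gi.ˈku) (ˈpur) (mu.ˈba).
Foot heads: 1, 2, 4, 6, 7, 9.
Primary stress on the leftmost head = syllable 1.
Primary stress: syllable 1 → ˈdrud.ku:.le.nos.gi.ku.pur.mu.ba.

1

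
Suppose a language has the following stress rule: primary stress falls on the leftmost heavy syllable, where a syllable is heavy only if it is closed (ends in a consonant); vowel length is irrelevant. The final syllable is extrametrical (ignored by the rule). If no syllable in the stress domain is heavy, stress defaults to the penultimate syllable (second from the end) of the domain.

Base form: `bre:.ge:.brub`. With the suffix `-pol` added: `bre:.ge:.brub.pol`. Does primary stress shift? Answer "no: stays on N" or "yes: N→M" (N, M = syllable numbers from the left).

Base `bre:.ge:.brub` (3 syllables):
  The final syllable (3, brub) is extrametrical; the stress domain is syllables 1–2.
  Weights: 1 bre: L, 2 ge: L.
  No heavy syllable in the domain; default to the penultimate syllable (second from the end) of the domain = syllable 1.
  → primary stress on syllable 1.
Suffixed `bre:.ge:.brub.pol` (4 syllables):
  The final syllable (4, pol) is extrametrical; the stress domain is syllables 1–3.
  Weights: 1 bre: L, 2 ge: L, 3 brub H.
  Heavy syllables in the domain: 3. The leftmost is syllable 3 (brub).
  → primary stress on syllable 3.

yes: 1→3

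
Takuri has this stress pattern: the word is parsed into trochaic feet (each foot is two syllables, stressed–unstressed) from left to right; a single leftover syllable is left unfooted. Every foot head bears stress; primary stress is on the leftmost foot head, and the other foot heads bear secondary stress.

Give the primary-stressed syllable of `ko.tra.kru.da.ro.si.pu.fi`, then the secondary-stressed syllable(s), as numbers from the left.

primary 1, secondary 3, 5, 7

Parse left to right into trochaic (ˈσσ) feet: (ˈko.tra) (ˈkru.da) (ˈro.si) (ˈpu.fi).
Foot heads (stressed positions): 1, 3, 5, 7.
End Rule Leftmost: primary stress on the leftmost head = syllable 1.
Secondary stress on 3, 5, 7: ˈko.tra.ˌkru.da.ˌro.si.ˌpu.fi.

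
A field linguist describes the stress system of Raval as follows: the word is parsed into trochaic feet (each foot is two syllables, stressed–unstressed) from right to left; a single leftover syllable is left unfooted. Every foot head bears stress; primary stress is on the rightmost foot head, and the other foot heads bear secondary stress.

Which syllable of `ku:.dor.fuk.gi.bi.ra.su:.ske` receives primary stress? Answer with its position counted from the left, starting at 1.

Parse right to left into trochaic (ˈσσ) feet: (ˈku:.dor) (ˈfuk.gi) (ˈbi.ra) (ˈsu:.ske).
Foot heads (stressed positions): 1, 3, 5, 7.
End Rule Rightmost: primary stress on the rightmost head = syllable 7.
Primary stress: syllable 7 → ku:.dor.fuk.gi.bi.ra.ˈsu:.ske.

7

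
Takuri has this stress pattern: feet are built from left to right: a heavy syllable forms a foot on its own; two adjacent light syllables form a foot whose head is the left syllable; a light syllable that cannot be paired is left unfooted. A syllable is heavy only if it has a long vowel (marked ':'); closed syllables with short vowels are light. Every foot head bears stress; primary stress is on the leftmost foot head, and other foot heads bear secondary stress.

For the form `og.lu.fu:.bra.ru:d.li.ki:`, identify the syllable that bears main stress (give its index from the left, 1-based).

Weights: 1 og L, 2 lu L, 3 fu: H, 4 bra L, 5 ru:d H, 6 li L, 7 ki: H.
Parse left to right (heavy = foot alone; LL = one foot; stranded L unfooted): (ˈog.lu) (ˈfu:) bra (ˈru:d) li (ˈki:).
Foot heads: 1, 3, 5, 7.
Primary stress on the leftmost head = syllable 1.
Primary stress: syllable 1 → ˈog.lu.fu:.bra.ru:d.li.ki:.

1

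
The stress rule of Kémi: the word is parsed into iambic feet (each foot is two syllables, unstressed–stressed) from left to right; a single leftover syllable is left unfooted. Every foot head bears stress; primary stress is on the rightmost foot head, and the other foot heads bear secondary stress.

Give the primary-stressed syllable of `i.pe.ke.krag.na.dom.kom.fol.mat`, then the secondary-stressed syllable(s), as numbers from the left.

primary 8, secondary 2, 4, 6

Parse left to right into iambic (σˈσ) feet: (i.ˈpe) (ke.ˈkrag) (na.ˈdom) (kom.ˈfol) mat. Syllable 9 is left unfooted.
Foot heads (stressed positions): 2, 4, 6, 8.
End Rule Rightmost: primary stress on the rightmost head = syllable 8.
Secondary stress on 2, 4, 6: i.ˌpe.ke.ˌkrag.na.ˌdom.kom.ˈfol.mat.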